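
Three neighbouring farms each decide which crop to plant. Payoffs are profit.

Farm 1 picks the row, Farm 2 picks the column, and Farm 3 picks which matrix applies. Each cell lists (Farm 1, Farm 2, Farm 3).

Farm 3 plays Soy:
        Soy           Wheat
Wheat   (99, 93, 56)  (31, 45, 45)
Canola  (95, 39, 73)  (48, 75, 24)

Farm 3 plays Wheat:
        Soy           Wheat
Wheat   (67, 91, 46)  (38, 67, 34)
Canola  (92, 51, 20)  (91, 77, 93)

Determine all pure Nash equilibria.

(Wheat, Soy, Soy); (Canola, Wheat, Wheat)

For each player, find the best response to each opponent profile; mutual best responses are the pure NE.
Farm 1 against (Soy, Soy): payoffs 99, 95 → best response Wheat.
Farm 1 against (Soy, Wheat): payoffs 67, 92 → best response Canola.
Farm 1 against (Wheat, Soy): payoffs 31, 48 → best response Canola.
Farm 1 against (Wheat, Wheat): payoffs 38, 91 → best response Canola.
Farm 2 against (Wheat, Soy): payoffs 93, 45 → best response Soy.
Farm 2 against (Wheat, Wheat): payoffs 91, 67 → best response Soy.
Farm 2 against (Canola, Soy): payoffs 39, 75 → best response Wheat.
Farm 2 against (Canola, Wheat): payoffs 51, 77 → best response Wheat.
Farm 3 against (Wheat, Soy): payoffs 56, 46 → best response Soy.
Farm 3 against (Wheat, Wheat): payoffs 45, 34 → best response Soy.
Farm 3 against (Canola, Soy): payoffs 73, 20 → best response Soy.
Farm 3 against (Canola, Wheat): payoffs 24, 93 → best response Wheat.
Mutual best responses: (Wheat, Soy, Soy); (Canola, Wheat, Wheat).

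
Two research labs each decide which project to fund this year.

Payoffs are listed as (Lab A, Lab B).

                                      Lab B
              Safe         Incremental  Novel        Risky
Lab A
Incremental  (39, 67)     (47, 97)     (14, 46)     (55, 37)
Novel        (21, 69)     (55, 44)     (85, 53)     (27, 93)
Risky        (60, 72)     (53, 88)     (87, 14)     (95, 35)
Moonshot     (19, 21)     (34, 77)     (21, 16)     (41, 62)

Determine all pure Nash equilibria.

none

Lab A against Safe: payoffs 39, 21, 60, 19 → best response Risky.
Lab A against Incremental: payoffs 47, 55, 53, 34 → best response Novel.
Lab A against Novel: payoffs 14, 85, 87, 21 → best response Risky.
Lab A against Risky: payoffs 55, 27, 95, 41 → best response Risky.
Lab B against Incremental: payoffs 67, 97, 46, 37 → best response Incremental.
Lab B against Novel: payoffs 69, 44, 53, 93 → best response Risky.
Lab B against Risky: payoffs 72, 88, 14, 35 → best response Incremental.
Lab B against Moonshot: payoffs 21, 77, 16, 62 → best response Incremental.
No profile is a mutual best response for all players.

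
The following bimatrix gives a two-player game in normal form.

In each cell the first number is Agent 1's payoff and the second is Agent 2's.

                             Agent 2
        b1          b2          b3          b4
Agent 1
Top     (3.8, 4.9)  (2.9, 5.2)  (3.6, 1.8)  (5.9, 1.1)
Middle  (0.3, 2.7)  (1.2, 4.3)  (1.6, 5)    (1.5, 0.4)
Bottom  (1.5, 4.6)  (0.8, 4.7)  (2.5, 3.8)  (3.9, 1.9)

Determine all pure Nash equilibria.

(Top, b2)

Agent 1 against b1: payoffs 3.8, 0.3, 1.5 → best response Top.
Agent 1 against b2: payoffs 2.9, 1.2, 0.8 → best response Top.
Agent 1 against b3: payoffs 3.6, 1.6, 2.5 → best response Top.
Agent 1 against b4: payoffs 5.9, 1.5, 3.9 → best response Top.
Agent 2 against Top: payoffs 4.9, 5.2, 1.8, 1.1 → best response b2.
Agent 2 against Middle: payoffs 2.7, 4.3, 5, 0.4 → best response b3.
Agent 2 against Bottom: payoffs 4.6, 4.7, 3.8, 1.9 → best response b2.
Mutual best responses: (Top, b2).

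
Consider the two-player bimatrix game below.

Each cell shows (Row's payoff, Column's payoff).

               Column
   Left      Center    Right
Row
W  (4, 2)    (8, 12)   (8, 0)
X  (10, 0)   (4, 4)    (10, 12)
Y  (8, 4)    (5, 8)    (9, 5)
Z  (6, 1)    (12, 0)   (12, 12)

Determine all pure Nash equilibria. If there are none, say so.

The unique pure-strategy Nash equilibrium is (Z, Right).

Row against Left: payoffs 4, 10, 8, 6 → best response X.
Row against Center: payoffs 8, 4, 5, 12 → best response Z.
Row against Right: payoffs 8, 10, 9, 12 → best response Z.
Column against W: payoffs 2, 12, 0 → best response Center.
Column against X: payoffs 0, 4, 12 → best response Right.
Column against Y: payoffs 4, 8, 5 → best response Center.
Column against Z: payoffs 1, 0, 12 → best response Right.
Mutual best responses: (Z, Right).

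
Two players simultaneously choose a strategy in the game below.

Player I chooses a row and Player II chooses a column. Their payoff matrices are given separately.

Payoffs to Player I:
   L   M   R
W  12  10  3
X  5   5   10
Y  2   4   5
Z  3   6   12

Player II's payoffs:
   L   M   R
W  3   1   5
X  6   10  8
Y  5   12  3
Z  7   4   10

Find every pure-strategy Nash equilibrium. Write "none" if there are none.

For each strategy profile, look for a profitable unilateral deviation.
(W, L): Player II can switch to R (3 → 5). Not NE.
(W, M): Player II can switch to L (1 → 3). Not NE.
(W, R): Player I can switch to X (3 → 10). Not NE.
(X, L): Player I can switch to W (5 → 12). Not NE.
(X, M): Player I can switch to W (5 → 10). Not NE.
(X, R): Player I can switch to Z (10 → 12). Not NE.
(Z, R): Player I gets 12, best alternative 10; Player II gets 10, best alternative 7. No profitable deviation — NE.
(The remaining 5 profiles each have a profitable deviation by the same check.)

(Z, R)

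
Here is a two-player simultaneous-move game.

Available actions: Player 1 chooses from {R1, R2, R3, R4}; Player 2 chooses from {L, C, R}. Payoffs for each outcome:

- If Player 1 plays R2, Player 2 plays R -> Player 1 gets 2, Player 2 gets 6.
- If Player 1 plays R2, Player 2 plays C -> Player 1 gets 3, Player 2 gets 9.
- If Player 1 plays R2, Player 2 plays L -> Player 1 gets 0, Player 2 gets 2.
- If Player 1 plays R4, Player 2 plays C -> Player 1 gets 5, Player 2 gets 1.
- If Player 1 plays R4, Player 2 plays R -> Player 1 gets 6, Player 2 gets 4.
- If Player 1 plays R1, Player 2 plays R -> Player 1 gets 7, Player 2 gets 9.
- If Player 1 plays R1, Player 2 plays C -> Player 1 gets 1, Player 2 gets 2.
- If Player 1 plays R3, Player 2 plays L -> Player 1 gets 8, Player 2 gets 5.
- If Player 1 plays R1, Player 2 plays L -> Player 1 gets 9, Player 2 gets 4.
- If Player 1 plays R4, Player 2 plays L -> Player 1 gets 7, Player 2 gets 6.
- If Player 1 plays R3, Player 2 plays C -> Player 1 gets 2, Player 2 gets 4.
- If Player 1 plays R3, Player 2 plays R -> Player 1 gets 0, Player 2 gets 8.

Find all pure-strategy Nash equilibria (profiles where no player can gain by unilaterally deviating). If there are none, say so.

The unique pure-strategy Nash equilibrium is (R1, R).

Mark each player's best response to every combination of opponents' strategies; a profile where every player is best-responding is a pure Nash equilibrium.
Player 1 against L: payoffs 9, 0, 8, 7 → best response R1.
Player 1 against C: payoffs 1, 3, 2, 5 → best response R4.
Player 1 against R: payoffs 7, 2, 0, 6 → best response R1.
Player 2 against R1: payoffs 4, 2, 9 → best response R.
Player 2 against R2: payoffs 2, 9, 6 → best response C.
Player 2 against R3: payoffs 5, 4, 8 → best response R.
Player 2 against R4: payoffs 6, 1, 4 → best response L.
Mutual best responses: (R1, R).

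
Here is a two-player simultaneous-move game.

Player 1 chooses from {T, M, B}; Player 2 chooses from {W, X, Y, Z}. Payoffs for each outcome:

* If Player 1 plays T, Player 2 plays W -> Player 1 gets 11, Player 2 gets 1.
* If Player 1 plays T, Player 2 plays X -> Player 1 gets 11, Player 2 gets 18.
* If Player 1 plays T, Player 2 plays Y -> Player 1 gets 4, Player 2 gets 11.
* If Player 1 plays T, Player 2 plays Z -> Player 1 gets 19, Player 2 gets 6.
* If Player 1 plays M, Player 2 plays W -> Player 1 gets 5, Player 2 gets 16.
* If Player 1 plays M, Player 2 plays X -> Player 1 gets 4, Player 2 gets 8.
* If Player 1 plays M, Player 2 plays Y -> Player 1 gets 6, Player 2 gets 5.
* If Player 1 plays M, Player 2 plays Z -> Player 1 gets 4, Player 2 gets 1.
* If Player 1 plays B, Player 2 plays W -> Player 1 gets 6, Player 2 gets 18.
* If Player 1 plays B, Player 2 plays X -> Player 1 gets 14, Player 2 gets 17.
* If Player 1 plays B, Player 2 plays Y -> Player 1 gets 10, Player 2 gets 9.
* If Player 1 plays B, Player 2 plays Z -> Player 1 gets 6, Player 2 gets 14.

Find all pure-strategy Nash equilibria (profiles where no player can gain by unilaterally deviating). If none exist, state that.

This game has no pure Nash equilibrium.

(T, W): Player 2 can switch to X (1 → 18). Not NE.
(T, X): Player 1 can switch to B (11 → 14). Not NE.
(T, Y): Player 1 can switch to M (4 → 6). Not NE.
(T, Z): Player 2 can switch to X (6 → 18). Not NE.
(M, W): Player 1 can switch to T (5 → 11). Not NE.
(M, X): Player 1 can switch to T (4 → 11). Not NE.
(M, Y): Player 1 can switch to B (6 → 10). Not NE.
(M, Z): Player 1 can switch to T (4 → 19). Not NE.
(B, W): Player 1 can switch to T (6 → 11). Not NE.
(B, X): Player 2 can switch to W (17 → 18). Not NE.
(The remaining 2 profiles each have a profitable deviation by the same check.)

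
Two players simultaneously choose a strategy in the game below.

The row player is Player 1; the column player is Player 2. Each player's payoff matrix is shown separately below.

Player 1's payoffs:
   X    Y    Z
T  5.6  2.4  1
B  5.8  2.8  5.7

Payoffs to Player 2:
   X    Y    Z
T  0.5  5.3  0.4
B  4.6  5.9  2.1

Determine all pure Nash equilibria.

Mark each player's best response to every combination of opponents' strategies; a profile where every player is best-responding is a pure Nash equilibrium.
Player 1 against X: payoffs 5.6, 5.8 → best response B.
Player 1 against Y: payoffs 2.4, 2.8 → best response B.
Player 1 against Z: payoffs 1, 5.7 → best response B.
Player 2 against T: payoffs 0.5, 5.3, 0.4 → best response Y.
Player 2 against B: payoffs 4.6, 5.9, 2.1 → best response Y.
Mutual best responses: (B, Y).

(B, Y)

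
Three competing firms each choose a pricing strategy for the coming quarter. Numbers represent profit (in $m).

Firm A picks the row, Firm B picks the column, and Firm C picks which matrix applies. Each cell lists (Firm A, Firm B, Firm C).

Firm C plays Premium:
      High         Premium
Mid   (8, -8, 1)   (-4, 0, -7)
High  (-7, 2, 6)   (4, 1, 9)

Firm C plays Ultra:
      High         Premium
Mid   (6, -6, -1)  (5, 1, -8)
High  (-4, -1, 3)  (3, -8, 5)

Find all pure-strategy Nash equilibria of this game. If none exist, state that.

There is no pure-strategy Nash equilibrium.

Firm A against (High, Premium): payoffs 8, -7 → best response Mid.
Firm A against (High, Ultra): payoffs 6, -4 → best response Mid.
Firm A against (Premium, Premium): payoffs -4, 4 → best response High.
Firm A against (Premium, Ultra): payoffs 5, 3 → best response Mid.
Firm B against (Mid, Premium): payoffs -8, 0 → best response Premium.
Firm B against (Mid, Ultra): payoffs -6, 1 → best response Premium.
Firm B against (High, Premium): payoffs 2, 1 → best response High.
Firm B against (High, Ultra): payoffs -1, -8 → best response High.
Firm C against (Mid, High): payoffs 1, -1 → best response Premium.
Firm C against (Mid, Premium): payoffs -7, -8 → best response Premium.
Firm C against (High, High): payoffs 6, 3 → best response Premium.
Firm C against (High, Premium): payoffs 9, 5 → best response Premium.
No profile is a mutual best response for all players.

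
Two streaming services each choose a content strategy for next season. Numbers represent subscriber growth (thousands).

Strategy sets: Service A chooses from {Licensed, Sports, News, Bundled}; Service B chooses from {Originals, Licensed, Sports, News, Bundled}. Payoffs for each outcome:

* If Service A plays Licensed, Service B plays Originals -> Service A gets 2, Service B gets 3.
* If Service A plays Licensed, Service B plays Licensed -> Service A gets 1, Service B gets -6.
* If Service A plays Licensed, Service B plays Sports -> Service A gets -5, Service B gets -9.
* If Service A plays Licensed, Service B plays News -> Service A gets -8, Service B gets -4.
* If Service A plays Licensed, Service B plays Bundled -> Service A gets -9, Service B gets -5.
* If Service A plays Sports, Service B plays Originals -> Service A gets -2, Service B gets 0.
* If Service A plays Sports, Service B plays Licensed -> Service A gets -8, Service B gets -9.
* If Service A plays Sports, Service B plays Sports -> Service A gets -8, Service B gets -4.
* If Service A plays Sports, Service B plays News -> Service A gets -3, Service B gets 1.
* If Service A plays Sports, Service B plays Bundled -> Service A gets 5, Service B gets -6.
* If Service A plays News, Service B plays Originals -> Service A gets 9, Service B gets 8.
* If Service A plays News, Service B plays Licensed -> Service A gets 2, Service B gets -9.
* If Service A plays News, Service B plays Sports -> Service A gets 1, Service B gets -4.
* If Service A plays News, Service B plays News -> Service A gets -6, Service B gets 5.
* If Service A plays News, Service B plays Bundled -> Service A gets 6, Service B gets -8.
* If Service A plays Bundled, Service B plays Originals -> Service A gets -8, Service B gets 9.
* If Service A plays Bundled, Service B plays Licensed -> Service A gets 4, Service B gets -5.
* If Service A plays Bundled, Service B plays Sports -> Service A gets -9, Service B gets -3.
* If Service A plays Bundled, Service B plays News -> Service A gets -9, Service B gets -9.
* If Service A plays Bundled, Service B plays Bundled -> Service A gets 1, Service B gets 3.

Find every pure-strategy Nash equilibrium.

Pure-strategy Nash equilibria: (Sports, News), (News, Originals)

Mark each player's best response to every combination of opponents' strategies; a profile where every player is best-responding is a pure Nash equilibrium.
Service A against Originals: payoffs 2, -2, 9, -8 → best response News.
Service A against Licensed: payoffs 1, -8, 2, 4 → best response Bundled.
Service A against Sports: payoffs -5, -8, 1, -9 → best response News.
Service A against News: payoffs -8, -3, -6, -9 → best response Sports.
Service A against Bundled: payoffs -9, 5, 6, 1 → best response News.
Service B against Licensed: payoffs 3, -6, -9, -4, -5 → best response Originals.
Service B against Sports: payoffs 0, -9, -4, 1, -6 → best response News.
Service B against News: payoffs 8, -9, -4, 5, -8 → best response Originals.
Service B against Bundled: payoffs 9, -5, -3, -9, 3 → best response Originals.
Mutual best responses: (Sports, News); (News, Originals).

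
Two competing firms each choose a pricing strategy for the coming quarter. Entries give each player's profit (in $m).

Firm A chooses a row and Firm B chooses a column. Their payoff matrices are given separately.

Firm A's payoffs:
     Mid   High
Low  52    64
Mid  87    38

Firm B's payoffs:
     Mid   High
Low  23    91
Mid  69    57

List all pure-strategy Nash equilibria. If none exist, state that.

The pure Nash equilibria are (Low, High) and (Mid, Mid).

Mark each player's best response to every combination of opponents' strategies; a profile where every player is best-responding is a pure Nash equilibrium.
Firm A against Mid: payoffs 52, 87 → best response Mid.
Firm A against High: payoffs 64, 38 → best response Low.
Firm B against Low: payoffs 23, 91 → best response High.
Firm B against Mid: payoffs 69, 57 → best response Mid.
Mutual best responses: (Low, High); (Mid, Mid).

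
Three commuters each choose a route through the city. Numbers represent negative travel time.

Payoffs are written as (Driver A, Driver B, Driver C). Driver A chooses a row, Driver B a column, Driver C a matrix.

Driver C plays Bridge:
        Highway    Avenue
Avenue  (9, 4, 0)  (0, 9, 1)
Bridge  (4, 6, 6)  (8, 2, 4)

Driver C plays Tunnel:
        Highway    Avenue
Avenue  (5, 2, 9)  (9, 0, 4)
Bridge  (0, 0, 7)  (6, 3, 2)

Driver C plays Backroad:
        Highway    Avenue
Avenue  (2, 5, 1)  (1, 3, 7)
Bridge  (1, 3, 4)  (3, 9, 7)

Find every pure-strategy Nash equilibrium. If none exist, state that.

The pure Nash equilibria are (Avenue, Highway, Tunnel) and (Bridge, Avenue, Backroad).

Driver A against (Highway, Bridge): payoffs 9, 4 → best response Avenue.
Driver A against (Highway, Tunnel): payoffs 5, 0 → best response Avenue.
Driver A against (Highway, Backroad): payoffs 2, 1 → best response Avenue.
Driver A against (Avenue, Bridge): payoffs 0, 8 → best response Bridge.
Driver A against (Avenue, Tunnel): payoffs 9, 6 → best response Avenue.
Driver A against (Avenue, Backroad): payoffs 1, 3 → best response Bridge.
Driver B against (Avenue, Bridge): payoffs 4, 9 → best response Avenue.
Driver B against (Avenue, Tunnel): payoffs 2, 0 → best response Highway.
Driver B against (Avenue, Backroad): payoffs 5, 3 → best response Highway.
Driver B against (Bridge, Bridge): payoffs 6, 2 → best response Highway.
Driver B against (Bridge, Tunnel): payoffs 0, 3 → best response Avenue.
Driver B against (Bridge, Backroad): payoffs 3, 9 → best response Avenue.
Driver C against (Avenue, Highway): payoffs 0, 9, 1 → best response Tunnel.
Driver C against (Avenue, Avenue): payoffs 1, 4, 7 → best response Backroad.
Driver C against (Bridge, Highway): payoffs 6, 7, 4 → best response Tunnel.
Driver C against (Bridge, Avenue): payoffs 4, 2, 7 → best response Backroad.
Mutual best responses: (Avenue, Highway, Tunnel); (Bridge, Avenue, Backroad).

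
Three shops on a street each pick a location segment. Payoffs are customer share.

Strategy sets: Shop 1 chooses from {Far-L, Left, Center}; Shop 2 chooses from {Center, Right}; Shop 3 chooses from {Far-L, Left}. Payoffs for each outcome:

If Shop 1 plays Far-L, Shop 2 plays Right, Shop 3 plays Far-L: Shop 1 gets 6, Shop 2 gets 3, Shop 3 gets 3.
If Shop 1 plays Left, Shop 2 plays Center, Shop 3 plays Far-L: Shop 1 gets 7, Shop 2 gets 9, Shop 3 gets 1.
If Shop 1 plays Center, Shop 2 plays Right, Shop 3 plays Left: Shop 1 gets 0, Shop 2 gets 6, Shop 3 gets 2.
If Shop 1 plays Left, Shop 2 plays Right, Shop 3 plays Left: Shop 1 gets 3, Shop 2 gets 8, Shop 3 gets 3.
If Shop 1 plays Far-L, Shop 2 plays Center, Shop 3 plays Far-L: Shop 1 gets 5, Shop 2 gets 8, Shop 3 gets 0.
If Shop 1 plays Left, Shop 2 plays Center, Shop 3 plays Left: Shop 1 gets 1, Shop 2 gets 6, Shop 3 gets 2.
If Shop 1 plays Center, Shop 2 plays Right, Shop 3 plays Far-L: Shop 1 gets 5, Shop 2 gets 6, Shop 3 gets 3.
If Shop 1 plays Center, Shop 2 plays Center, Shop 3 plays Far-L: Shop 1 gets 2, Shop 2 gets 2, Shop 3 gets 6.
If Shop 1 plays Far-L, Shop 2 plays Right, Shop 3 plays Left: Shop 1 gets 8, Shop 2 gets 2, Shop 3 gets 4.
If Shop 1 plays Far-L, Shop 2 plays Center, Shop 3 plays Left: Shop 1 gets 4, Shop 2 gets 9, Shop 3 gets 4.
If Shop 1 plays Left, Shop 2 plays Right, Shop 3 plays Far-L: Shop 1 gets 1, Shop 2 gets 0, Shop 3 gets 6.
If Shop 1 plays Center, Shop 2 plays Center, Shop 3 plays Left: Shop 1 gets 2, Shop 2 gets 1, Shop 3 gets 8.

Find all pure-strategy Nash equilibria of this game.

The unique pure-strategy Nash equilibrium is (Far-L, Center, Left).

Shop 1 against (Center, Far-L): payoffs 5, 7, 2 → best response Left.
Shop 1 against (Center, Left): payoffs 4, 1, 2 → best response Far-L.
Shop 1 against (Right, Far-L): payoffs 6, 1, 5 → best response Far-L.
Shop 1 against (Right, Left): payoffs 8, 3, 0 → best response Far-L.
Shop 2 against (Far-L, Far-L): payoffs 8, 3 → best response Center.
Shop 2 against (Far-L, Left): payoffs 9, 2 → best response Center.
Shop 2 against (Left, Far-L): payoffs 9, 0 → best response Center.
Shop 2 against (Left, Left): payoffs 6, 8 → best response Right.
Shop 2 against (Center, Far-L): payoffs 2, 6 → best response Right.
Shop 2 against (Center, Left): payoffs 1, 6 → best response Right.
Shop 3 against (Far-L, Center): payoffs 0, 4 → best response Left.
Shop 3 against (Far-L, Right): payoffs 3, 4 → best response Left.
Shop 3 against (Left, Center): payoffs 1, 2 → best response Left.
Shop 3 against (Left, Right): payoffs 6, 3 → best response Far-L.
Shop 3 against (Center, Center): payoffs 6, 8 → best response Left.
Shop 3 against (Center, Right): payoffs 3, 2 → best response Far-L.
Mutual best responses: (Far-L, Center, Left).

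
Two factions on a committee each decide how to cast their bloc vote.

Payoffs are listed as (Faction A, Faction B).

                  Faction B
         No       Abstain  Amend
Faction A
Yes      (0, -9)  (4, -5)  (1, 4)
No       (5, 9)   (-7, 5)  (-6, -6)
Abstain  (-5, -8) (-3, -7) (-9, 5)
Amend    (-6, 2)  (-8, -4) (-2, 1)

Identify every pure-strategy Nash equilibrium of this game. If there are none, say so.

(Yes, No): Faction A can switch to No (0 → 5). Not NE.
(Yes, Abstain): Faction B can switch to Amend (-5 → 4). Not NE.
(Yes, Amend): Faction A gets 1, best alternative -2; Faction B gets 4, best alternative -5. No profitable deviation — NE.
(No, No): Faction A gets 5, best alternative 0; Faction B gets 9, best alternative 5. No profitable deviation — NE.
(No, Abstain): Faction A can switch to Yes (-7 → 4). Not NE.
(No, Amend): Faction A can switch to Yes (-6 → 1). Not NE.
(Abstain, No): Faction A can switch to Yes (-5 → 0). Not NE.
(Abstain, Abstain): Faction A can switch to Yes (-3 → 4). Not NE.
(Abstain, Amend): Faction A can switch to Yes (-9 → 1). Not NE.
(Amend, No): Faction A can switch to Yes (-6 → 0). Not NE.
(Amend, Abstain): Faction A can switch to Yes (-8 → 4). Not NE.
(Amend, Amend): Faction A can switch to Yes (-2 → 1). Not NE.

Pure-strategy Nash equilibria: (Yes, Amend); (No, No)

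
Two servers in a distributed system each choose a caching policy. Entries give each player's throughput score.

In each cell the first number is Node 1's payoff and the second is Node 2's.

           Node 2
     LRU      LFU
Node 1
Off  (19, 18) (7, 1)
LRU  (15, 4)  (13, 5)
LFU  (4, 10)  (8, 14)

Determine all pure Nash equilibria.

(Off, LRU): Node 1 gets 19, best alternative 15; Node 2 gets 18, best alternative 1. No profitable deviation — NE.
(Off, LFU): Node 1 can switch to LRU (7 → 13). Not NE.
(LRU, LRU): Node 1 can switch to Off (15 → 19). Not NE.
(LRU, LFU): Node 1 gets 13, best alternative 8; Node 2 gets 5, best alternative 4. No profitable deviation — NE.
(LFU, LRU): Node 1 can switch to Off (4 → 19). Not NE.
(LFU, LFU): Node 1 can switch to LRU (8 → 13). Not NE.

The pure Nash equilibria are (Off, LRU) and (LRU, LFU).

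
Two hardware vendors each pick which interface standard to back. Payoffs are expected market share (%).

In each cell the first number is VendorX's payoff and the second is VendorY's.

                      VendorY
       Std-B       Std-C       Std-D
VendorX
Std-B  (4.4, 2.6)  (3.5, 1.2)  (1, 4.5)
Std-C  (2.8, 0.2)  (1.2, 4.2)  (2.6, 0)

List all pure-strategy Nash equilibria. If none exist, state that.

(Std-B, Std-B): VendorY can switch to Std-D (2.6 → 4.5). Not NE.
(Std-B, Std-C): VendorY can switch to Std-B (1.2 → 2.6). Not NE.
(Std-B, Std-D): VendorX can switch to Std-C (1 → 2.6). Not NE.
(Std-C, Std-B): VendorX can switch to Std-B (2.8 → 4.4). Not NE.
(Std-C, Std-C): VendorX can switch to Std-B (1.2 → 3.5). Not NE.
(Std-C, Std-D): VendorY can switch to Std-B (0 → 0.2). Not NE.

There is no pure-strategy Nash equilibrium.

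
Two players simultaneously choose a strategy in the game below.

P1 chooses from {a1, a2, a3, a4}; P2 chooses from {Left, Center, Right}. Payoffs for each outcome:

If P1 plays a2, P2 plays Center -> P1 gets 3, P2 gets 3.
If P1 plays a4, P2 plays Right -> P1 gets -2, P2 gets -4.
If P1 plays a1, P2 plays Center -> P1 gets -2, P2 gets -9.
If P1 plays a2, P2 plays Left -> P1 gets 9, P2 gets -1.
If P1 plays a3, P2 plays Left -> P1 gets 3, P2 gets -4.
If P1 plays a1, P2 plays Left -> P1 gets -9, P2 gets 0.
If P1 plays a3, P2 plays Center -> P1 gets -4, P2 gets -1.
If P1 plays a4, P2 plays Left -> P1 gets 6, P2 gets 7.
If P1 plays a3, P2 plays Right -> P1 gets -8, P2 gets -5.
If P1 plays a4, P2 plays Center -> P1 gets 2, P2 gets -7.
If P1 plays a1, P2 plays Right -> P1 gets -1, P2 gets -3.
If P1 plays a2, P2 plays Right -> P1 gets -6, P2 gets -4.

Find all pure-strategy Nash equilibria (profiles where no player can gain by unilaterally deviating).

The unique pure-strategy Nash equilibrium is (a2, Center).

For each strategy profile, look for a profitable unilateral deviation.
(a1, Left): P1 can switch to a2 (-9 → 9). Not NE.
(a1, Center): P1 can switch to a2 (-2 → 3). Not NE.
(a1, Right): P2 can switch to Left (-3 → 0). Not NE.
(a2, Left): P2 can switch to Center (-1 → 3). Not NE.
(a2, Center): P1 gets 3, best alternative 2; P2 gets 3, best alternative -1. No profitable deviation — NE.
(a2, Right): P1 can switch to a1 (-6 → -1). Not NE.
(a3, Left): P1 can switch to a2 (3 → 9). Not NE.
(a3, Center): P1 can switch to a1 (-4 → -2). Not NE.
(a3, Right): P1 can switch to a1 (-8 → -1). Not NE.
(a4, Left): P1 can switch to a2 (6 → 9). Not NE.
(a4, Center): P1 can switch to a2 (2 → 3). Not NE.
(a4, Right): P1 can switch to a1 (-2 → -1). Not NE.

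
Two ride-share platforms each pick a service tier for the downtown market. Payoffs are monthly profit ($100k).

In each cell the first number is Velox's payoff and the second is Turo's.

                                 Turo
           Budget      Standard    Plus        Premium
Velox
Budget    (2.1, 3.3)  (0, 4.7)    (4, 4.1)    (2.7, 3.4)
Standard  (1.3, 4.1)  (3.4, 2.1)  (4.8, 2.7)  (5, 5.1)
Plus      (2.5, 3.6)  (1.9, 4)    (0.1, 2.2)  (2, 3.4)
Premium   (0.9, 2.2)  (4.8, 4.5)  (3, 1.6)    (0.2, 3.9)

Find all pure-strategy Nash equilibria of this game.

(Standard, Premium) and (Premium, Standard)

(Budget, Budget): Velox can switch to Plus (2.1 → 2.5). Not NE.
(Budget, Standard): Velox can switch to Standard (0 → 3.4). Not NE.
(Budget, Plus): Velox can switch to Standard (4 → 4.8). Not NE.
(Budget, Premium): Velox can switch to Standard (2.7 → 5). Not NE.
(Standard, Budget): Velox can switch to Budget (1.3 → 2.1). Not NE.
(Standard, Standard): Velox can switch to Premium (3.4 → 4.8). Not NE.
(Standard, Plus): Turo can switch to Budget (2.7 → 4.1). Not NE.
(Standard, Premium): Velox gets 5, best alternative 2.7; Turo gets 5.1, best alternative 4.1. No profitable deviation — NE.
(Plus, Budget): Turo can switch to Standard (3.6 → 4). Not NE.
(Plus, Standard): Velox can switch to Standard (1.9 → 3.4). Not NE.
(Plus, Plus): Velox can switch to Budget (0.1 → 4). Not NE.
(Premium, Standard): Velox gets 4.8, best alternative 3.4; Turo gets 4.5, best alternative 3.9. No profitable deviation — NE.
(The remaining 4 profiles each have a profitable deviation by the same check.)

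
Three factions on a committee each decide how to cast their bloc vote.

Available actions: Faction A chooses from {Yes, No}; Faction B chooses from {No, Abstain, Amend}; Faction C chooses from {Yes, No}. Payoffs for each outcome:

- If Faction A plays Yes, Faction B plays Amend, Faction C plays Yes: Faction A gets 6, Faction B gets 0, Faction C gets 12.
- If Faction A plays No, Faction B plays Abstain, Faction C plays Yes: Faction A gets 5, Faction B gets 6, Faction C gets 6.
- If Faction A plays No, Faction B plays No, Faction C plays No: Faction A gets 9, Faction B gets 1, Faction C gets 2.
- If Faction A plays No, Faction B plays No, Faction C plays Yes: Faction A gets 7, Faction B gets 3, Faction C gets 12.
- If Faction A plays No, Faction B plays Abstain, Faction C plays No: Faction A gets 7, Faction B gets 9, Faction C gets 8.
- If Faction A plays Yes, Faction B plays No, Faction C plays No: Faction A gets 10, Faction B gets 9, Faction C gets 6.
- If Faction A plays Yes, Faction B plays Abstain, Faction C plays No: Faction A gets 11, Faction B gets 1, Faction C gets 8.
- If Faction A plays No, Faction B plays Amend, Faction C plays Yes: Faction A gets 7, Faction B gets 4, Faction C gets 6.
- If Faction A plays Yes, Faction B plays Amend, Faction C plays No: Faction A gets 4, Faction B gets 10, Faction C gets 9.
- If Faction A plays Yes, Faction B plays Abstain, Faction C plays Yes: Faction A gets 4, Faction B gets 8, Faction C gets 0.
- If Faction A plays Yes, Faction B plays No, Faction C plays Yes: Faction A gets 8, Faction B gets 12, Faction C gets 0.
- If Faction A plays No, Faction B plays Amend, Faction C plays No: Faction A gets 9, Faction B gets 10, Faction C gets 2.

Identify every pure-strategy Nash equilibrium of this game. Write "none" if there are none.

(Yes, No, Yes): Faction C can switch to No (0 → 6). Not NE.
(Yes, No, No): Faction B can switch to Amend (9 → 10). Not NE.
(Yes, Abstain, Yes): Faction A can switch to No (4 → 5). Not NE.
(Yes, Abstain, No): Faction B can switch to No (1 → 9). Not NE.
(Yes, Amend, Yes): Faction A can switch to No (6 → 7). Not NE.
(Yes, Amend, No): Faction A can switch to No (4 → 9). Not NE.
(The remaining 6 profiles each have a profitable deviation by the same check.)

There is no pure-strategy Nash equilibrium.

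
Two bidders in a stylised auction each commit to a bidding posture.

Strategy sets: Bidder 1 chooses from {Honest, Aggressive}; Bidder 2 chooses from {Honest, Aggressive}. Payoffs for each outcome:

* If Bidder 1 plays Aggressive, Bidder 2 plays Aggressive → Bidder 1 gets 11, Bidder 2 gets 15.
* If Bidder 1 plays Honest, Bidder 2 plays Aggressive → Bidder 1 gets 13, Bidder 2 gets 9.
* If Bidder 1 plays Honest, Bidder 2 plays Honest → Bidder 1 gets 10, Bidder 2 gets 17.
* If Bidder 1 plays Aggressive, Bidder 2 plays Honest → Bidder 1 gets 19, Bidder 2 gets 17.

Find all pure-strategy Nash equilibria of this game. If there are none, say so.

(Honest, Honest): Bidder 1 can switch to Aggressive (10 → 19). Not NE.
(Honest, Aggressive): Bidder 2 can switch to Honest (9 → 17). Not NE.
(Aggressive, Honest): Bidder 1 gets 19, best alternative 10; Bidder 2 gets 17, best alternative 15. No profitable deviation — NE.
(Aggressive, Aggressive): Bidder 1 can switch to Honest (11 → 13). Not NE.

Pure NE: (Aggressive, Honest)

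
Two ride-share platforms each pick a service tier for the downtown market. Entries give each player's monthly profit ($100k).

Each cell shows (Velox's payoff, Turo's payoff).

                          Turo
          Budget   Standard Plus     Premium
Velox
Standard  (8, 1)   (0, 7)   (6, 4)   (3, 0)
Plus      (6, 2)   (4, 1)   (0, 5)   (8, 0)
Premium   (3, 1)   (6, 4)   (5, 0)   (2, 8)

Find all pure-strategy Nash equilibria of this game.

No pure-strategy Nash equilibrium.

Check each profile: it is a Nash equilibrium iff no player can strictly gain by switching unilaterally.
(Standard, Budget): Turo can switch to Standard (1 → 7). Not NE.
(Standard, Standard): Velox can switch to Plus (0 → 4). Not NE.
(Standard, Plus): Turo can switch to Standard (4 → 7). Not NE.
(Standard, Premium): Velox can switch to Plus (3 → 8). Not NE.
(Plus, Budget): Velox can switch to Standard (6 → 8). Not NE.
(Plus, Standard): Velox can switch to Premium (4 → 6). Not NE.
(Plus, Plus): Velox can switch to Standard (0 → 6). Not NE.
(Plus, Premium): Turo can switch to Budget (0 → 2). Not NE.
(Premium, Budget): Velox can switch to Standard (3 → 8). Not NE.
(Premium, Standard): Turo can switch to Premium (4 → 8). Not NE.
(The remaining 2 profiles each have a profitable deviation by the same check.)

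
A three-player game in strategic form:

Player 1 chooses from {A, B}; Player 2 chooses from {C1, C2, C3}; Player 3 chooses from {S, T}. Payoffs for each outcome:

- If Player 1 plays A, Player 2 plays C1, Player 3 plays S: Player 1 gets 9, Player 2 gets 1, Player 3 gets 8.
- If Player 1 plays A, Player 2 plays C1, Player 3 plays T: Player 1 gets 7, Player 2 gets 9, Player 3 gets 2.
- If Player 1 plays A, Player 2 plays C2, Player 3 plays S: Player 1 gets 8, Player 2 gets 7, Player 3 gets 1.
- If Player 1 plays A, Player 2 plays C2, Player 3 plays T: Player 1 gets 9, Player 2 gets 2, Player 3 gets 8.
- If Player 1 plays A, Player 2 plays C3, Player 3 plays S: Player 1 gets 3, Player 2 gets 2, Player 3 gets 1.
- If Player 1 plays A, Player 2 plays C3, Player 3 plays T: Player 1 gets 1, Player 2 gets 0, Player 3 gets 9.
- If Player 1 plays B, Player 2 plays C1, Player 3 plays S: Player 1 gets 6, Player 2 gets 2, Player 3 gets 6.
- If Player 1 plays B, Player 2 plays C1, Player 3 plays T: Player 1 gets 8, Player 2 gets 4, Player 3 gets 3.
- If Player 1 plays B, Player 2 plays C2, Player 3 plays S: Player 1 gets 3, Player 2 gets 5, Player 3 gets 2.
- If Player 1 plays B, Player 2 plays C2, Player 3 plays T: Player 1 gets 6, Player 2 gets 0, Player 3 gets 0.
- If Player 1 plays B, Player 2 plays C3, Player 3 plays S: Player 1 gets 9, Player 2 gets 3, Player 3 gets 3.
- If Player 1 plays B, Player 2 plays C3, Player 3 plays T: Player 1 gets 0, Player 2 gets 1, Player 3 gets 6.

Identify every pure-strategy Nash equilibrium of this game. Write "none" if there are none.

(A, C1, S): Player 2 can switch to C2 (1 → 7). Not NE.
(A, C1, T): Player 1 can switch to B (7 → 8). Not NE.
(A, C2, S): Player 3 can switch to T (1 → 8). Not NE.
(A, C2, T): Player 2 can switch to C1 (2 → 9). Not NE.
(A, C3, S): Player 1 can switch to B (3 → 9). Not NE.
(A, C3, T): Player 2 can switch to C1 (0 → 9). Not NE.
(B, C1, S): Player 1 can switch to A (6 → 9). Not NE.
(B, C1, T): Player 3 can switch to S (3 → 6). Not NE.
(B, C2, S): Player 1 can switch to A (3 → 8). Not NE.
(B, C2, T): Player 1 can switch to A (6 → 9). Not NE.
(The remaining 2 profiles each have a profitable deviation by the same check.)

No pure-strategy Nash equilibrium.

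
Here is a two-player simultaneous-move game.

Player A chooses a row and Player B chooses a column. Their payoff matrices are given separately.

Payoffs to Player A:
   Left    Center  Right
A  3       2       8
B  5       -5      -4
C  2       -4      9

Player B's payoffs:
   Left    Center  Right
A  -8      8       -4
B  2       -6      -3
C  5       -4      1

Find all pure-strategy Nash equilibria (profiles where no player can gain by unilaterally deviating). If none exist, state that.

Pure-strategy Nash equilibria: (A, Center) and (B, Left)

Player A against Left: payoffs 3, 5, 2 → best response B.
Player A against Center: payoffs 2, -5, -4 → best response A.
Player A against Right: payoffs 8, -4, 9 → best response C.
Player B against A: payoffs -8, 8, -4 → best response Center.
Player B against B: payoffs 2, -6, -3 → best response Left.
Player B against C: payoffs 5, -4, 1 → best response Left.
Mutual best responses: (A, Center); (B, Left).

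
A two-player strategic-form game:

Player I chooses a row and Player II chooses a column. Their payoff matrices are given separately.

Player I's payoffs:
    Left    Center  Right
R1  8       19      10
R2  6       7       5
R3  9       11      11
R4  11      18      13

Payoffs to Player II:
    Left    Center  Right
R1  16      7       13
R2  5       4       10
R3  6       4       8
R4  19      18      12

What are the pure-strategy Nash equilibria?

Mark each player's best response to every combination of opponents' strategies; a profile where every player is best-responding is a pure Nash equilibrium.
Player I against Left: payoffs 8, 6, 9, 11 → best response R4.
Player I against Center: payoffs 19, 7, 11, 18 → best response R1.
Player I against Right: payoffs 10, 5, 11, 13 → best response R4.
Player II against R1: payoffs 16, 7, 13 → best response Left.
Player II against R2: payoffs 5, 4, 10 → best response Right.
Player II against R3: payoffs 6, 4, 8 → best response Right.
Player II against R4: payoffs 19, 18, 12 → best response Left.
Mutual best responses: (R4, Left).

The unique pure-strategy Nash equilibrium is (R4, Left).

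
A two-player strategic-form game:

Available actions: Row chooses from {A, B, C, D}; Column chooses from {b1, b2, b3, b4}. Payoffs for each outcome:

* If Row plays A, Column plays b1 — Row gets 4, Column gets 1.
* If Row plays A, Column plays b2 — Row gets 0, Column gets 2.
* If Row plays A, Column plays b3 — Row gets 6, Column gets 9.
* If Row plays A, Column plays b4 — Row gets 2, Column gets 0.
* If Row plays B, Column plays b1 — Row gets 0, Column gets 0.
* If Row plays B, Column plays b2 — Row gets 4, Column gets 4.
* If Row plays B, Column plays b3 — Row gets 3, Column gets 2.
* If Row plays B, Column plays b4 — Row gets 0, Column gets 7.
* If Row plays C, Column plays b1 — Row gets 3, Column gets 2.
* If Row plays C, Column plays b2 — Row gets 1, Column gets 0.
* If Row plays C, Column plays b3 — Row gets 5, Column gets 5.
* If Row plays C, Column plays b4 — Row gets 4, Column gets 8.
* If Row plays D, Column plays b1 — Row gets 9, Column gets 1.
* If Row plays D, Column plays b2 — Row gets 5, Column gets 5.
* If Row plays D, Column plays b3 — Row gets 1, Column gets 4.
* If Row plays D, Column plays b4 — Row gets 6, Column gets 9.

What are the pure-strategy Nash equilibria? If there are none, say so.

(A, b1): Row can switch to D (4 → 9). Not NE.
(A, b2): Row can switch to B (0 → 4). Not NE.
(A, b3): Row gets 6, best alternative 5; Column gets 9, best alternative 2. No profitable deviation — NE.
(A, b4): Row can switch to C (2 → 4). Not NE.
(B, b1): Row can switch to A (0 → 4). Not NE.
(B, b2): Row can switch to D (4 → 5). Not NE.
(B, b3): Row can switch to A (3 → 6). Not NE.
(B, b4): Row can switch to A (0 → 2). Not NE.
(C, b1): Row can switch to A (3 → 4). Not NE.
(D, b4): Row gets 6, best alternative 4; Column gets 9, best alternative 5. No profitable deviation — NE.
(The remaining 6 profiles each have a profitable deviation by the same check.)

Pure-strategy Nash equilibria: (A, b3); (D, b4)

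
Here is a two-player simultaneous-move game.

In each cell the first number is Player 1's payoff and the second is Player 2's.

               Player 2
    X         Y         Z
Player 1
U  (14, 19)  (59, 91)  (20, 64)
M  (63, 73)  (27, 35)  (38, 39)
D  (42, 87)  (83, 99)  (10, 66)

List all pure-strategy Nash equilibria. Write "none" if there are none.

The pure Nash equilibria are (M, X), (D, Y).

Check each profile: it is a Nash equilibrium iff no player can strictly gain by switching unilaterally.
(U, X): Player 1 can switch to M (14 → 63). Not NE.
(U, Y): Player 1 can switch to D (59 → 83). Not NE.
(U, Z): Player 1 can switch to M (20 → 38). Not NE.
(M, X): Player 1 gets 63, best alternative 42; Player 2 gets 73, best alternative 39. No profitable deviation — NE.
(M, Y): Player 1 can switch to U (27 → 59). Not NE.
(M, Z): Player 2 can switch to X (39 → 73). Not NE.
(D, X): Player 1 can switch to M (42 → 63). Not NE.
(D, Y): Player 1 gets 83, best alternative 59; Player 2 gets 99, best alternative 87. No profitable deviation — NE.
(The remaining 1 profile has a profitable deviation by the same check.)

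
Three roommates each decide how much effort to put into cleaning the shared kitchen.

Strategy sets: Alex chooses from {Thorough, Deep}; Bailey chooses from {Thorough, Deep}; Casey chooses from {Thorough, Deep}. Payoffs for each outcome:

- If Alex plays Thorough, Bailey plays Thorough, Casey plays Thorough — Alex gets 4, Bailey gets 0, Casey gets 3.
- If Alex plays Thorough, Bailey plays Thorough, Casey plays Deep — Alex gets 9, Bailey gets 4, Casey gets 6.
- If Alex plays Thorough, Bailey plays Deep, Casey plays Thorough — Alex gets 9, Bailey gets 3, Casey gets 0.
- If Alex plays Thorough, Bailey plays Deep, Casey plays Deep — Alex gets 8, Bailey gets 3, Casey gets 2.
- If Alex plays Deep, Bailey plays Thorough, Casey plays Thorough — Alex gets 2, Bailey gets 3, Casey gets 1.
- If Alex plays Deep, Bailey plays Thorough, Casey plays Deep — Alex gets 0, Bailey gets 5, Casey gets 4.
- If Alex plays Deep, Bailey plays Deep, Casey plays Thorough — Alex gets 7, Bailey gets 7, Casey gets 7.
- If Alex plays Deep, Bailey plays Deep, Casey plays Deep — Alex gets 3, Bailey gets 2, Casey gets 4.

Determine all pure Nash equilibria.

(Thorough, Thorough, Deep)

Alex against (Thorough, Thorough): payoffs 4, 2 → best response Thorough.
Alex against (Thorough, Deep): payoffs 9, 0 → best response Thorough.
Alex against (Deep, Thorough): payoffs 9, 7 → best response Thorough.
Alex against (Deep, Deep): payoffs 8, 3 → best response Thorough.
Bailey against (Thorough, Thorough): payoffs 0, 3 → best response Deep.
Bailey against (Thorough, Deep): payoffs 4, 3 → best response Thorough.
Bailey against (Deep, Thorough): payoffs 3, 7 → best response Deep.
Bailey against (Deep, Deep): payoffs 5, 2 → best response Thorough.
Casey against (Thorough, Thorough): payoffs 3, 6 → best response Deep.
Casey against (Thorough, Deep): payoffs 0, 2 → best response Deep.
Casey against (Deep, Thorough): payoffs 1, 4 → best response Deep.
Casey against (Deep, Deep): payoffs 7, 4 → best response Thorough.
Mutual best responses: (Thorough, Thorough, Deep).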